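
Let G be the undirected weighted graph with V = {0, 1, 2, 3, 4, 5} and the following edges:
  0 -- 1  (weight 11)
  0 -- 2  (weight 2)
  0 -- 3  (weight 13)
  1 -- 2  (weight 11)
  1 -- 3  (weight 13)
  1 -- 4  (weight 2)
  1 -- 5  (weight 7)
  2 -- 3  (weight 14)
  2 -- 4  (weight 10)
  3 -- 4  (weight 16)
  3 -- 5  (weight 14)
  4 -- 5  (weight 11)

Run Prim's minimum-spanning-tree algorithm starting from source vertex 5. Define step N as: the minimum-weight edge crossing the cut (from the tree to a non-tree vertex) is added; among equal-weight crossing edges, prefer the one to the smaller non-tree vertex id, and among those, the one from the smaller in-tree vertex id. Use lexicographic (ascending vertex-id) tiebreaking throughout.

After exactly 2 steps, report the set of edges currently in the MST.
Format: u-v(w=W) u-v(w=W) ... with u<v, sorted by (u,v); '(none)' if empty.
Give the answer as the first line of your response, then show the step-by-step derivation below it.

1-4(w=2) 1-5(w=7)

step 1: add edge 1-5 (w=7); MST = {1-5(w=7)}
step 2: add edge 1-4 (w=2); MST = {1-4(w=2) 1-5(w=7)}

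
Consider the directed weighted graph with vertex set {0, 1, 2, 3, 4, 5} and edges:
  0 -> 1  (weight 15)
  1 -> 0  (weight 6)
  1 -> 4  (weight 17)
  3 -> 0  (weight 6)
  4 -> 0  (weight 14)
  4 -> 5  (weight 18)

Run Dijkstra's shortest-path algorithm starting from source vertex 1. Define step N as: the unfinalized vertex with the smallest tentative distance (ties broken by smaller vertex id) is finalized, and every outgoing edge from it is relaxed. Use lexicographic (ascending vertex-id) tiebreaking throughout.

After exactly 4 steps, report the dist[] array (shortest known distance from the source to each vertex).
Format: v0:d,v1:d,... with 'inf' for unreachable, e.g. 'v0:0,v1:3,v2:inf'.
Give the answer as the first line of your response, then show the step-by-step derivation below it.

v0:6,v1:0,v2:inf,v3:inf,v4:17,v5:35

step 1: dist = v0:6,v1:0,v2:inf,v3:inf,v4:17,v5:inf
step 2: dist = v0:6,v1:0,v2:inf,v3:inf,v4:17,v5:inf
step 3: dist = v0:6,v1:0,v2:inf,v3:inf,v4:17,v5:35
step 4: dist = v0:6,v1:0,v2:inf,v3:inf,v4:17,v5:35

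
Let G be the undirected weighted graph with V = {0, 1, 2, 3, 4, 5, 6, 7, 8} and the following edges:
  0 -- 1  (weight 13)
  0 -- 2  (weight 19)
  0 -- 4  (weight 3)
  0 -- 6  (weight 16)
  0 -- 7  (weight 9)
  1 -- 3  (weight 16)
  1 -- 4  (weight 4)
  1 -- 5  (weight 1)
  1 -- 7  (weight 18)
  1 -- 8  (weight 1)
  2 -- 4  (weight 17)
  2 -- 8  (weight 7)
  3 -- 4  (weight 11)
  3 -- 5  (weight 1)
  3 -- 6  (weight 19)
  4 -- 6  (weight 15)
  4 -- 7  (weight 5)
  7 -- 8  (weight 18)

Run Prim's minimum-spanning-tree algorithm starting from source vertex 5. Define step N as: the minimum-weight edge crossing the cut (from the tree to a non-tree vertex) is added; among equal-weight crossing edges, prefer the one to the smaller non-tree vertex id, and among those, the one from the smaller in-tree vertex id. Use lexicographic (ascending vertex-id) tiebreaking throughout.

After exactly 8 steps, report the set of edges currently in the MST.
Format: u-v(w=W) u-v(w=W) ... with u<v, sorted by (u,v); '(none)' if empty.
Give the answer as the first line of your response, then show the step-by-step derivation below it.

0-4(w=3) 1-4(w=4) 1-5(w=1) 1-8(w=1) 2-8(w=7) 3-5(w=1) 4-6(w=15) 4-7(w=5)

step 1: add edge 1-5 (w=1); MST = {1-5(w=1)}
step 2: add edge 3-5 (w=1); MST = {1-5(w=1) 3-5(w=1)}
step 3: add edge 1-8 (w=1); MST = {1-5(w=1) 1-8(w=1) 3-5(w=1)}
step 4: add edge 1-4 (w=4); MST = {1-4(w=4) 1-5(w=1) 1-8(w=1) 3-5(w=1)}
step 5: add edge 0-4 (w=3); MST = {0-4(w=3) 1-4(w=4) 1-5(w=1) 1-8(w=1) 3-5(w=1)}
step 6: add edge 4-7 (w=5); MST = {0-4(w=3) 1-4(w=4) 1-5(w=1) 1-8(w=1) 3-5(w=1) 4-7(w=5)}
step 7: add edge 2-8 (w=7); MST = {0-4(w=3) 1-4(w=4) 1-5(w=1) 1-8(w=1) 2-8(w=7) 3-5(w=1) 4-7(w=5)}
step 8: add edge 4-6 (w=15); MST = {0-4(w=3) 1-4(w=4) 1-5(w=1) 1-8(w=1) 2-8(w=7) 3-5(w=1) 4-6(w=15) 4-7(w=5)}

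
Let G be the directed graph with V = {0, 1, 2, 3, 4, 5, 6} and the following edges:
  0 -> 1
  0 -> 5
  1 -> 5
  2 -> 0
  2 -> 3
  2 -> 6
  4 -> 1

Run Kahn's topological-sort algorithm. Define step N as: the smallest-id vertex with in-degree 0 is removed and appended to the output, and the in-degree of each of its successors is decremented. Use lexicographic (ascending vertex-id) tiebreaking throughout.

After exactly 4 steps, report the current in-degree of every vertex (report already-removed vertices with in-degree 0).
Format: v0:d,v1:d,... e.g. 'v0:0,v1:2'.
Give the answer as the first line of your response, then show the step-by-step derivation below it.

v0:0,v1:0,v2:0,v3:0,v4:0,v5:1,v6:0

step 1: output 2; order=[2]; indeg=(0,2,0,0,0,2,0)
step 2: output 0; order=[2,0]; indeg=(0,1,0,0,0,1,0)
step 3: output 3; order=[2,0,3]; indeg=(0,1,0,0,0,1,0)
step 4: output 4; order=[2,0,3,4]; indeg=(0,0,0,0,0,1,0)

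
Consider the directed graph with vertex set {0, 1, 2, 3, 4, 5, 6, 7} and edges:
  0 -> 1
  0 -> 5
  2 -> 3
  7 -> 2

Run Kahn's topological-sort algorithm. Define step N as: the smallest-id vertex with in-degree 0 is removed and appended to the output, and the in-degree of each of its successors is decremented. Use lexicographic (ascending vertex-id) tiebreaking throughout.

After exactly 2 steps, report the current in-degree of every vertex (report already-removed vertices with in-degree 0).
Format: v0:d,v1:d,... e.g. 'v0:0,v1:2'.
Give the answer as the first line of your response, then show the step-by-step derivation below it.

v0:0,v1:0,v2:1,v3:1,v4:0,v5:0,v6:0,v7:0

step 1: output 0; order=[0]; indeg=(0,0,1,1,0,0,0,0)
step 2: output 1; order=[0,1]; indeg=(0,0,1,1,0,0,0,0)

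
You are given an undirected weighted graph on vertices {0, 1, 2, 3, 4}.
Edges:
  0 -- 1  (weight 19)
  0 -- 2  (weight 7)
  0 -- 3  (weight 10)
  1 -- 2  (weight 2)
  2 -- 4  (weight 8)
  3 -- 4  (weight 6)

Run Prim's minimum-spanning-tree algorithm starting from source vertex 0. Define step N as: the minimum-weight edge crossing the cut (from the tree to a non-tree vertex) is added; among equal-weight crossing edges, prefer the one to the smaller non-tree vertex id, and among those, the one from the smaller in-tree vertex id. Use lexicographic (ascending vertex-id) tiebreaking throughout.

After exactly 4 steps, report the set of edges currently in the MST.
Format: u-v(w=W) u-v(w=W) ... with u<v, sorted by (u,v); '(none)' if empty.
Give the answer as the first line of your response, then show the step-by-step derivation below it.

0-2(w=7) 1-2(w=2) 2-4(w=8) 3-4(w=6)

step 1: add edge 0-2 (w=7); MST = {0-2(w=7)}
step 2: add edge 1-2 (w=2); MST = {0-2(w=7) 1-2(w=2)}
step 3: add edge 2-4 (w=8); MST = {0-2(w=7) 1-2(w=2) 2-4(w=8)}
step 4: add edge 3-4 (w=6); MST = {0-2(w=7) 1-2(w=2) 2-4(w=8) 3-4(w=6)}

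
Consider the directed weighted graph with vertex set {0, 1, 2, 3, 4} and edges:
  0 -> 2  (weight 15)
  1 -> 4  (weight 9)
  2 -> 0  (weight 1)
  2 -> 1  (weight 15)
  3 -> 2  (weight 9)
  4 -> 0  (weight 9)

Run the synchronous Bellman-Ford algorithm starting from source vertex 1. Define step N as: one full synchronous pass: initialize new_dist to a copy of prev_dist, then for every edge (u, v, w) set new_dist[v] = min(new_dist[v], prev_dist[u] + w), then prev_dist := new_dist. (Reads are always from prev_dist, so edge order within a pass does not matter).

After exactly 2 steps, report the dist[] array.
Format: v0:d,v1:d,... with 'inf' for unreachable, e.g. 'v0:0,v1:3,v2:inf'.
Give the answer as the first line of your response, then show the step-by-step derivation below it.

v0:18,v1:0,v2:inf,v3:inf,v4:9

step 1: dist = v0:inf,v1:0,v2:inf,v3:inf,v4:9
step 2: dist = v0:18,v1:0,v2:inf,v3:inf,v4:9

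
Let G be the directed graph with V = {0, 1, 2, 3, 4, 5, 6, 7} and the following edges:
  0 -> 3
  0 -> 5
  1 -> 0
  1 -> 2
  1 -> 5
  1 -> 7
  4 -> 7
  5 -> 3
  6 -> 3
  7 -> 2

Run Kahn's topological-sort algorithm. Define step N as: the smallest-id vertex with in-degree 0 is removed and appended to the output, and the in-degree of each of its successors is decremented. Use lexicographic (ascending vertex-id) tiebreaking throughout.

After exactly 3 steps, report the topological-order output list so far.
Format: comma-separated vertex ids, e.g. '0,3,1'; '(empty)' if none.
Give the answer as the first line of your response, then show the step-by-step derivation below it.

1,0,4

step 1: output 1; order=[1]; indeg=(0,0,1,3,0,1,0,1)
step 2: output 0; order=[1,0]; indeg=(0,0,1,2,0,0,0,1)
step 3: output 4; order=[1,0,4]; indeg=(0,0,1,2,0,0,0,0)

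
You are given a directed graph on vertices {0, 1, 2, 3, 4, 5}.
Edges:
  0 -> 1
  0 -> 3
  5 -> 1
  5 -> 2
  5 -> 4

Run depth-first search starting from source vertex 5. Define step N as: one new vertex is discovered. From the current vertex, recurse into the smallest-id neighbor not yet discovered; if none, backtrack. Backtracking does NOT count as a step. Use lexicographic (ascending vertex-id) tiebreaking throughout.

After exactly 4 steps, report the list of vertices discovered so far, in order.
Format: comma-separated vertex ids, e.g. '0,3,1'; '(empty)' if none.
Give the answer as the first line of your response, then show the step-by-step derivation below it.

5,1,2,4

step 1: discover 5; path=5; order=5
step 2: discover 1; path=5>1; order=5,1
step 3: discover 2; path=5>2; order=5,1,2
step 4: discover 4; path=5>4; order=5,1,2,4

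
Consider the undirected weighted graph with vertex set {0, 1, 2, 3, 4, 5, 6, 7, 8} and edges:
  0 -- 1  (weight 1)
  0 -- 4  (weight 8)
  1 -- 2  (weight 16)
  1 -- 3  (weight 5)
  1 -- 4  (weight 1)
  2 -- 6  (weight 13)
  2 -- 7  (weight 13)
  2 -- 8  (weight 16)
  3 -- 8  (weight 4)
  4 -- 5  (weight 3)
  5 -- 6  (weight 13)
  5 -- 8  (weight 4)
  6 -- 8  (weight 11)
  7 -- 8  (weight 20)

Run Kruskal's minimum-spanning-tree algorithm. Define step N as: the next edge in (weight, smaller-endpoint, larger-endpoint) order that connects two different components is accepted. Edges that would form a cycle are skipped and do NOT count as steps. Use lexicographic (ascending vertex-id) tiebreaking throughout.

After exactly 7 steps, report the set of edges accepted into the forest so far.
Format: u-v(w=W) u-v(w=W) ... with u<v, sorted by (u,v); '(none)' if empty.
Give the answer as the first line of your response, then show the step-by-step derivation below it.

0-1(w=1) 1-4(w=1) 2-6(w=13) 3-8(w=4) 4-5(w=3) 5-8(w=4) 6-8(w=11)

step 1: add edge 0-1 (w=1); MST = {0-1(w=1)}
step 2: add edge 1-4 (w=1); MST = {0-1(w=1) 1-4(w=1)}
step 3: add edge 4-5 (w=3); MST = {0-1(w=1) 1-4(w=1) 4-5(w=3)}
step 4: add edge 3-8 (w=4); MST = {0-1(w=1) 1-4(w=1) 3-8(w=4) 4-5(w=3)}
step 5: add edge 5-8 (w=4); MST = {0-1(w=1) 1-4(w=1) 3-8(w=4) 4-5(w=3) 5-8(w=4)}
step 6: add edge 6-8 (w=11); MST = {0-1(w=1) 1-4(w=1) 3-8(w=4) 4-5(w=3) 5-8(w=4) 6-8(w=11)}
step 7: add edge 2-6 (w=13); MST = {0-1(w=1) 1-4(w=1) 2-6(w=13) 3-8(w=4) 4-5(w=3) 5-8(w=4) 6-8(w=11)}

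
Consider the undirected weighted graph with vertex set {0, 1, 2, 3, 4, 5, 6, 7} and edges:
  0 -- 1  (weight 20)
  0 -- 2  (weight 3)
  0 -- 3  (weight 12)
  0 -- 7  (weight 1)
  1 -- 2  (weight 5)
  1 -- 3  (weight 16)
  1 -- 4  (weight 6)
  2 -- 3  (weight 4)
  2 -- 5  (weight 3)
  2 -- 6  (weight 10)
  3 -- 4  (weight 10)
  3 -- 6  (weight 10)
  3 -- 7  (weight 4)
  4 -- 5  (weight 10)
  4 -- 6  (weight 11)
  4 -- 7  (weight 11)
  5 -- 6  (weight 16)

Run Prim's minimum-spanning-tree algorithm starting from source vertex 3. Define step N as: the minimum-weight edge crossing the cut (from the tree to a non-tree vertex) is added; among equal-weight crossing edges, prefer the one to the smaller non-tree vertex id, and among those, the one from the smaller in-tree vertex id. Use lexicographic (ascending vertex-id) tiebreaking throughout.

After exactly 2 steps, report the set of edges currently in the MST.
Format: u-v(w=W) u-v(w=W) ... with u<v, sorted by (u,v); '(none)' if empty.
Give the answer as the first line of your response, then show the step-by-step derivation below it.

0-2(w=3) 2-3(w=4)

step 1: add edge 2-3 (w=4); MST = {2-3(w=4)}
step 2: add edge 0-2 (w=3); MST = {0-2(w=3) 2-3(w=4)}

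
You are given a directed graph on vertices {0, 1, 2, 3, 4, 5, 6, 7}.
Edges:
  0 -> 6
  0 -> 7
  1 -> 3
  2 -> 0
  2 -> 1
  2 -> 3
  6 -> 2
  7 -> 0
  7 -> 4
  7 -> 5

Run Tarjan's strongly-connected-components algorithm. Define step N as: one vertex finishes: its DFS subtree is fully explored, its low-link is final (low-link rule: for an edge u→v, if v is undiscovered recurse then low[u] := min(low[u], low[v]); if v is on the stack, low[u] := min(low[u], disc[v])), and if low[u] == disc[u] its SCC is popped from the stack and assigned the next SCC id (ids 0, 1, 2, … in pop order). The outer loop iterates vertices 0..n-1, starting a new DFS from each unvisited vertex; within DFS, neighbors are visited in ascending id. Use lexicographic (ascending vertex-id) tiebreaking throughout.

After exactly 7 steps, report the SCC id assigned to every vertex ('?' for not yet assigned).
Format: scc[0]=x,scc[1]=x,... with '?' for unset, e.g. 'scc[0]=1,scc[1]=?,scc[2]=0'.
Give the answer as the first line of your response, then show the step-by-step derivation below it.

scc[0]=?,scc[1]=1,scc[2]=?,scc[3]=0,scc[4]=2,scc[5]=3,scc[6]=?,scc[7]=?

step 1: low=(low[0]=0,low[1]=3,low[2]=0,low[3]=4,low[4]=?,low[5]=?,low[6]=1,low[7]=?); scc=(scc[0]=?,scc[1]=?,scc[2]=?,scc[3]=0,scc[4]=?,scc[5]=?,scc[6]=?,scc[7]=?)
step 2: low=(low[0]=0,low[1]=3,low[2]=0,low[3]=4,low[4]=?,low[5]=?,low[6]=1,low[7]=?); scc=(scc[0]=?,scc[1]=1,scc[2]=?,scc[3]=0,scc[4]=?,scc[5]=?,scc[6]=?,scc[7]=?)
step 3: low=(low[0]=0,low[1]=3,low[2]=0,low[3]=4,low[4]=?,low[5]=?,low[6]=1,low[7]=?); scc=(scc[0]=?,scc[1]=1,scc[2]=?,scc[3]=0,scc[4]=?,scc[5]=?,scc[6]=?,scc[7]=?)
step 4: low=(low[0]=0,low[1]=3,low[2]=0,low[3]=4,low[4]=?,low[5]=?,low[6]=0,low[7]=?); scc=(scc[0]=?,scc[1]=1,scc[2]=?,scc[3]=0,scc[4]=?,scc[5]=?,scc[6]=?,scc[7]=?)
step 5: low=(low[0]=0,low[1]=3,low[2]=0,low[3]=4,low[4]=6,low[5]=?,low[6]=0,low[7]=0); scc=(scc[0]=?,scc[1]=1,scc[2]=?,scc[3]=0,scc[4]=2,scc[5]=?,scc[6]=?,scc[7]=?)
step 6: low=(low[0]=0,low[1]=3,low[2]=0,low[3]=4,low[4]=6,low[5]=7,low[6]=0,low[7]=0); scc=(scc[0]=?,scc[1]=1,scc[2]=?,scc[3]=0,scc[4]=2,scc[5]=3,scc[6]=?,scc[7]=?)
step 7: low=(low[0]=0,low[1]=3,low[2]=0,low[3]=4,low[4]=6,low[5]=7,low[6]=0,low[7]=0); scc=(scc[0]=?,scc[1]=1,scc[2]=?,scc[3]=0,scc[4]=2,scc[5]=3,scc[6]=?,scc[7]=?)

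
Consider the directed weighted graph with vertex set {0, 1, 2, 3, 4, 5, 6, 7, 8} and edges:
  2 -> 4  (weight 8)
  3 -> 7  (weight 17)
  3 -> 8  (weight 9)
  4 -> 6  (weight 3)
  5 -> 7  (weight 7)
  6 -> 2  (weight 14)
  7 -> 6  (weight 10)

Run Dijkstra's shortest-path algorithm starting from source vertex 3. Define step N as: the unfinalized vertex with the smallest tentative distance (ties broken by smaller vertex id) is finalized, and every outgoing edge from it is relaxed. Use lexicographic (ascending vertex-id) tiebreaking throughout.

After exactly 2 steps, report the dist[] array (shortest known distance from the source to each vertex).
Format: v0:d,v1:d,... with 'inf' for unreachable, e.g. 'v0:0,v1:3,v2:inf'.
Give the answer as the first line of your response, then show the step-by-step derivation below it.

v0:inf,v1:inf,v2:inf,v3:0,v4:inf,v5:inf,v6:inf,v7:17,v8:9

step 1: dist = v0:inf,v1:inf,v2:inf,v3:0,v4:inf,v5:inf,v6:inf,v7:17,v8:9
step 2: dist = v0:inf,v1:inf,v2:inf,v3:0,v4:inf,v5:inf,v6:inf,v7:17,v8:9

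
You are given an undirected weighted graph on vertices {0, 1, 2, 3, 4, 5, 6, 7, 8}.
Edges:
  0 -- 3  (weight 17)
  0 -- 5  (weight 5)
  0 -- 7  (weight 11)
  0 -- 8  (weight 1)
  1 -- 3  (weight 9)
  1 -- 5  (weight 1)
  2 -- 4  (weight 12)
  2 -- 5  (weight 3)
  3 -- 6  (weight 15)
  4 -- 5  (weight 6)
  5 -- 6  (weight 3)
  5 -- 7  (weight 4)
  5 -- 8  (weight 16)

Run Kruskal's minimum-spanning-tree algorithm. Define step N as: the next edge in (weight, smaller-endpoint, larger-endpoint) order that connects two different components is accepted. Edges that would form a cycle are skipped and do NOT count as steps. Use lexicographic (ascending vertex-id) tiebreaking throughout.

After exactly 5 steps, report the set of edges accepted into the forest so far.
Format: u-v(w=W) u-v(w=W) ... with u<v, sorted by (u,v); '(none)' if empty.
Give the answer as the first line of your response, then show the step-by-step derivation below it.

0-8(w=1) 1-5(w=1) 2-5(w=3) 5-6(w=3) 5-7(w=4)

step 1: add edge 0-8 (w=1); MST = {0-8(w=1)}
step 2: add edge 1-5 (w=1); MST = {0-8(w=1) 1-5(w=1)}
step 3: add edge 2-5 (w=3); MST = {0-8(w=1) 1-5(w=1) 2-5(w=3)}
step 4: add edge 5-6 (w=3); MST = {0-8(w=1) 1-5(w=1) 2-5(w=3) 5-6(w=3)}
step 5: add edge 5-7 (w=4); MST = {0-8(w=1) 1-5(w=1) 2-5(w=3) 5-6(w=3) 5-7(w=4)}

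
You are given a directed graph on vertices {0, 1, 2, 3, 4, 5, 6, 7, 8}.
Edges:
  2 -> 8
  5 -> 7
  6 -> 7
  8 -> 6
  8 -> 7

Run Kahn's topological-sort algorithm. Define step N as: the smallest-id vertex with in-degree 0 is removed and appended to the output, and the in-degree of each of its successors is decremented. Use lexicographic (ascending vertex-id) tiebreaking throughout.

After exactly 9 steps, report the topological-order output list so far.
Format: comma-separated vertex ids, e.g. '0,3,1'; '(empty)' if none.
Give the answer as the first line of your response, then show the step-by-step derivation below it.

0,1,2,3,4,5,8,6,7

step 1: output 0; order=[0]; indeg=(0,0,0,0,0,0,1,3,1)
step 2: output 1; order=[0,1]; indeg=(0,0,0,0,0,0,1,3,1)
step 3: output 2; order=[0,1,2]; indeg=(0,0,0,0,0,0,1,3,0)
step 4: output 3; order=[0,1,2,3]; indeg=(0,0,0,0,0,0,1,3,0)
step 5: output 4; order=[0,1,2,3,4]; indeg=(0,0,0,0,0,0,1,3,0)
step 6: output 5; order=[0,1,2,3,4,5]; indeg=(0,0,0,0,0,0,1,2,0)
step 7: output 8; order=[0,1,2,3,4,5,8]; indeg=(0,0,0,0,0,0,0,1,0)
step 8: output 6; order=[0,1,2,3,4,5,8,6]; indeg=(0,0,0,0,0,0,0,0,0)
step 9: output 7; order=[0,1,2,3,4,5,8,6,7]; indeg=(0,0,0,0,0,0,0,0,0)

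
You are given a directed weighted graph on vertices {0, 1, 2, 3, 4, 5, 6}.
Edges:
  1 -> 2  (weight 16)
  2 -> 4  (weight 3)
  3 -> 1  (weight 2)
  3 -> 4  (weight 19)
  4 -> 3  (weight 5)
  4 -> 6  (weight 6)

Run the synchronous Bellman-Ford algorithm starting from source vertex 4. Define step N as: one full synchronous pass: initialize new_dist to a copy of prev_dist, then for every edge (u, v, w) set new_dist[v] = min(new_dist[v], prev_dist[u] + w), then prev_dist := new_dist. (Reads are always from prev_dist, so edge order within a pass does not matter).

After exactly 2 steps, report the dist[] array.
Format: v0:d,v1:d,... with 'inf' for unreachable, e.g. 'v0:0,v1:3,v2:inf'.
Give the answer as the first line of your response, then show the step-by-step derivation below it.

v0:inf,v1:7,v2:inf,v3:5,v4:0,v5:inf,v6:6

step 1: dist = v0:inf,v1:inf,v2:inf,v3:5,v4:0,v5:inf,v6:6
step 2: dist = v0:inf,v1:7,v2:inf,v3:5,v4:0,v5:inf,v6:6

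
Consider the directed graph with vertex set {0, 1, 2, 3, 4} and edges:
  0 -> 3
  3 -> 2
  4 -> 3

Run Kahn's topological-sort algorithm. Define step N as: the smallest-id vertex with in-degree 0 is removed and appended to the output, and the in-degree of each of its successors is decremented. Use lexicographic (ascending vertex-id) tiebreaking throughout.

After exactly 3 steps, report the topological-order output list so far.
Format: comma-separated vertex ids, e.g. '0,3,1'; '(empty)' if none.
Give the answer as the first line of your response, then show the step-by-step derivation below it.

0,1,4

step 1: output 0; order=[0]; indeg=(0,0,1,1,0)
step 2: output 1; order=[0,1]; indeg=(0,0,1,1,0)
step 3: output 4; order=[0,1,4]; indeg=(0,0,1,0,0)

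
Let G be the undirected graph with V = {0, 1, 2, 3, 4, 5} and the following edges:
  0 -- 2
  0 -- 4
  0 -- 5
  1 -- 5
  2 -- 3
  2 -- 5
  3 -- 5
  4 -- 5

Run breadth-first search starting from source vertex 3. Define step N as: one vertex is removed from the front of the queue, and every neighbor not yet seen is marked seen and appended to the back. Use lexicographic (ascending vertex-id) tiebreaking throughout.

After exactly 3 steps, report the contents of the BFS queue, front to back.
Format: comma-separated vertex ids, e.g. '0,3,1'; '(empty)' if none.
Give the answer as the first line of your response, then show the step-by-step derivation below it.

0,1,4

step 1: dequeue 3; queue=[2,5]; order=3
step 2: dequeue 2; queue=[5,0]; order=3,2
step 3: dequeue 5; queue=[0,1,4]; order=3,2,5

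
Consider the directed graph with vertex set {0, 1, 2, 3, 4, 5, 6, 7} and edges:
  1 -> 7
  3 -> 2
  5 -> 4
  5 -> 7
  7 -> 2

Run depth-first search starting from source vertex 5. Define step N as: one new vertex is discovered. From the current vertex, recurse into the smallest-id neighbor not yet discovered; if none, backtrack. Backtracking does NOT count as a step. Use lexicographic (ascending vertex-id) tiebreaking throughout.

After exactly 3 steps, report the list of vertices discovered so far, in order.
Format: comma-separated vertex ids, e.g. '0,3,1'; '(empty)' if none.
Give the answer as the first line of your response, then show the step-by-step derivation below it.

5,4,7

step 1: discover 5; path=5; order=5
step 2: discover 4; path=5>4; order=5,4
step 3: discover 7; path=5>7; order=5,4,7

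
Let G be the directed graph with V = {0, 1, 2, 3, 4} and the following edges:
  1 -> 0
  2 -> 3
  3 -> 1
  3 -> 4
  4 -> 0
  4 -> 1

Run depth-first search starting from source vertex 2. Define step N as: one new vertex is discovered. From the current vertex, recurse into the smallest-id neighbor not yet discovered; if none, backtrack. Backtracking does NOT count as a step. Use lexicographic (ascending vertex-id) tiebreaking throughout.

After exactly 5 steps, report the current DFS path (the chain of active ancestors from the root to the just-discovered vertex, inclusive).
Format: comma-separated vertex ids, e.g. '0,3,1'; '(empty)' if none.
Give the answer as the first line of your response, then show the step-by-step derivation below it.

2,3,4

step 1: discover 2; path=2; order=2
step 2: discover 3; path=2>3; order=2,3
step 3: discover 1; path=2>3>1; order=2,3,1
step 4: discover 0; path=2>3>1>0; order=2,3,1,0
step 5: discover 4; path=2>3>4; order=2,3,1,0,4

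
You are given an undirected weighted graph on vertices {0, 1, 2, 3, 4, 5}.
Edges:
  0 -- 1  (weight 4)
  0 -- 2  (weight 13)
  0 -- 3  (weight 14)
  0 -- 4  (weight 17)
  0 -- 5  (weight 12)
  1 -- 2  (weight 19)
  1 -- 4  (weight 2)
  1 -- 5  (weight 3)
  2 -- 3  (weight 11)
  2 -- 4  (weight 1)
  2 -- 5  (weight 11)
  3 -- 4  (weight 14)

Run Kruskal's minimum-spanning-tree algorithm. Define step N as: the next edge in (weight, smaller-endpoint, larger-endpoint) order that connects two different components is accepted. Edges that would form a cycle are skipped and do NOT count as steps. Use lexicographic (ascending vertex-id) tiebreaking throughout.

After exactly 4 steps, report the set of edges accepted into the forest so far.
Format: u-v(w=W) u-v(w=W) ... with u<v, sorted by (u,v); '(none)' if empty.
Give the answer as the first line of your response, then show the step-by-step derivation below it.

0-1(w=4) 1-4(w=2) 1-5(w=3) 2-4(w=1)

step 1: add edge 2-4 (w=1); MST = {2-4(w=1)}
step 2: add edge 1-4 (w=2); MST = {1-4(w=2) 2-4(w=1)}
step 3: add edge 1-5 (w=3); MST = {1-4(w=2) 1-5(w=3) 2-4(w=1)}
step 4: add edge 0-1 (w=4); MST = {0-1(w=4) 1-4(w=2) 1-5(w=3) 2-4(w=1)}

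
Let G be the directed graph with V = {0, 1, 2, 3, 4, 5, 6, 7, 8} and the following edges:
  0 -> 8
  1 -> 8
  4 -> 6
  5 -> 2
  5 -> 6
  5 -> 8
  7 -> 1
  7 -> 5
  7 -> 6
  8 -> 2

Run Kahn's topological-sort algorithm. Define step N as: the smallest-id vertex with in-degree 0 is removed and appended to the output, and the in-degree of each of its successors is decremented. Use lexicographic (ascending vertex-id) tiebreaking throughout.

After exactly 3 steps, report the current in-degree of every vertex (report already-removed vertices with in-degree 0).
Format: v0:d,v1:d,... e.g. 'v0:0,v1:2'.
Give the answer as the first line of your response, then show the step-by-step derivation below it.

v0:0,v1:1,v2:2,v3:0,v4:0,v5:1,v6:2,v7:0,v8:2

step 1: output 0; order=[0]; indeg=(0,1,2,0,0,1,3,0,2)
step 2: output 3; order=[0,3]; indeg=(0,1,2,0,0,1,3,0,2)
step 3: output 4; order=[0,3,4]; indeg=(0,1,2,0,0,1,2,0,2)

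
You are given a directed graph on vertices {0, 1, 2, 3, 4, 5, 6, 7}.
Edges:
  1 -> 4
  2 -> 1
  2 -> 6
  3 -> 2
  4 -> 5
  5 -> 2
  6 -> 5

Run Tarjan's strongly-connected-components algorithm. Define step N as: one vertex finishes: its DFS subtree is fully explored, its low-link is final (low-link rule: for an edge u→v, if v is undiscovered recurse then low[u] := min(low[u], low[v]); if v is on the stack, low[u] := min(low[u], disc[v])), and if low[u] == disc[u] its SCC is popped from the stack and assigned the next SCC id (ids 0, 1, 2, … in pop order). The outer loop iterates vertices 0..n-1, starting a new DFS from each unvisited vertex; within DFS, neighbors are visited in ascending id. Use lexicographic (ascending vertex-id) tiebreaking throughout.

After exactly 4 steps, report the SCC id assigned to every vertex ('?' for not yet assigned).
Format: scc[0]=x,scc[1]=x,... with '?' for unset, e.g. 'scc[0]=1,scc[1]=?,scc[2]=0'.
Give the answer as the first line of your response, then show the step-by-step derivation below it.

scc[0]=0,scc[1]=?,scc[2]=?,scc[3]=?,scc[4]=?,scc[5]=?,scc[6]=?,scc[7]=?

step 1: low=(low[0]=0,low[1]=?,low[2]=?,low[3]=?,low[4]=?,low[5]=?,low[6]=?,low[7]=?); scc=(scc[0]=0,scc[1]=?,scc[2]=?,scc[3]=?,scc[4]=?,scc[5]=?,scc[6]=?,scc[7]=?)
step 2: low=(low[0]=0,low[1]=1,low[2]=1,low[3]=?,low[4]=2,low[5]=3,low[6]=3,low[7]=?); scc=(scc[0]=0,scc[1]=?,scc[2]=?,scc[3]=?,scc[4]=?,scc[5]=?,scc[6]=?,scc[7]=?)
step 3: low=(low[0]=0,low[1]=1,low[2]=1,low[3]=?,low[4]=2,low[5]=3,low[6]=3,low[7]=?); scc=(scc[0]=0,scc[1]=?,scc[2]=?,scc[3]=?,scc[4]=?,scc[5]=?,scc[6]=?,scc[7]=?)
step 4: low=(low[0]=0,low[1]=1,low[2]=1,low[3]=?,low[4]=2,low[5]=1,low[6]=3,low[7]=?); scc=(scc[0]=0,scc[1]=?,scc[2]=?,scc[3]=?,scc[4]=?,scc[5]=?,scc[6]=?,scc[7]=?)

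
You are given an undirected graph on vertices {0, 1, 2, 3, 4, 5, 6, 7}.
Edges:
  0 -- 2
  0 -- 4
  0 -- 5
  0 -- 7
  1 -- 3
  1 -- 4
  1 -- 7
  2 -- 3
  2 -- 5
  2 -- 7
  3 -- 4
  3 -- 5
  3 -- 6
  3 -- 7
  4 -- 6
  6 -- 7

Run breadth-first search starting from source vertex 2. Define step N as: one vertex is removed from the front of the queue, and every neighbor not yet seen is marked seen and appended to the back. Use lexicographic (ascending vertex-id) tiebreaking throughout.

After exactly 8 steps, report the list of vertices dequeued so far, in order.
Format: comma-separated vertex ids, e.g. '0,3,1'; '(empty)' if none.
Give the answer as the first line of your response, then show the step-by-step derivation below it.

2,0,3,5,7,4,1,6

step 1: dequeue 2; queue=[0,3,5,7]; order=2
step 2: dequeue 0; queue=[3,5,7,4]; order=2,0
step 3: dequeue 3; queue=[5,7,4,1,6]; order=2,0,3
step 4: dequeue 5; queue=[7,4,1,6]; order=2,0,3,5
step 5: dequeue 7; queue=[4,1,6]; order=2,0,3,5,7
step 6: dequeue 4; queue=[1,6]; order=2,0,3,5,7,4
step 7: dequeue 1; queue=[6]; order=2,0,3,5,7,4,1
step 8: dequeue 6; queue=[(empty)]; order=2,0,3,5,7,4,1,6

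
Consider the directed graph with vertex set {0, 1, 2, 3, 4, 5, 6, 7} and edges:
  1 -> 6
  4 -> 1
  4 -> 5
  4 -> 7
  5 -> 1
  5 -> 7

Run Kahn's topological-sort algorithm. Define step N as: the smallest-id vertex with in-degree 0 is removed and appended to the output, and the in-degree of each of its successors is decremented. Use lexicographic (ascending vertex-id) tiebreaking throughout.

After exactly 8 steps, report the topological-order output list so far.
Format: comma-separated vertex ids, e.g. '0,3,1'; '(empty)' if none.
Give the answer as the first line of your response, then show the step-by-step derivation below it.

0,2,3,4,5,1,6,7

step 1: output 0; order=[0]; indeg=(0,2,0,0,0,1,1,2)
step 2: output 2; order=[0,2]; indeg=(0,2,0,0,0,1,1,2)
step 3: output 3; order=[0,2,3]; indeg=(0,2,0,0,0,1,1,2)
step 4: output 4; order=[0,2,3,4]; indeg=(0,1,0,0,0,0,1,1)
step 5: output 5; order=[0,2,3,4,5]; indeg=(0,0,0,0,0,0,1,0)
step 6: output 1; order=[0,2,3,4,5,1]; indeg=(0,0,0,0,0,0,0,0)
step 7: output 6; order=[0,2,3,4,5,1,6]; indeg=(0,0,0,0,0,0,0,0)
step 8: output 7; order=[0,2,3,4,5,1,6,7]; indeg=(0,0,0,0,0,0,0,0)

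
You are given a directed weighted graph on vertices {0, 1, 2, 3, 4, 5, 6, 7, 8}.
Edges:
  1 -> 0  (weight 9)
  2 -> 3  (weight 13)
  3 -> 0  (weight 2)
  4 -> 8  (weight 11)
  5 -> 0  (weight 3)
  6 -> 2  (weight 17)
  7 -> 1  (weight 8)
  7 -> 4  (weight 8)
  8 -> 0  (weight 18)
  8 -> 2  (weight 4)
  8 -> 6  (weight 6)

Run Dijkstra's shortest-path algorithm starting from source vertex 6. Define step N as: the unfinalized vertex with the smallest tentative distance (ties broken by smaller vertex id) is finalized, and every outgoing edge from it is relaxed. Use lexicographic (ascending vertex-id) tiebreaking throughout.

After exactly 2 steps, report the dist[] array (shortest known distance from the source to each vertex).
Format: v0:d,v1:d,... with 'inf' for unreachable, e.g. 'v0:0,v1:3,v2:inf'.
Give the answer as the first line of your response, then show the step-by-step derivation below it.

v0:inf,v1:inf,v2:17,v3:30,v4:inf,v5:inf,v6:0,v7:inf,v8:inf

step 1: dist = v0:inf,v1:inf,v2:17,v3:inf,v4:inf,v5:inf,v6:0,v7:inf,v8:inf
step 2: dist = v0:inf,v1:inf,v2:17,v3:30,v4:inf,v5:inf,v6:0,v7:inf,v8:inf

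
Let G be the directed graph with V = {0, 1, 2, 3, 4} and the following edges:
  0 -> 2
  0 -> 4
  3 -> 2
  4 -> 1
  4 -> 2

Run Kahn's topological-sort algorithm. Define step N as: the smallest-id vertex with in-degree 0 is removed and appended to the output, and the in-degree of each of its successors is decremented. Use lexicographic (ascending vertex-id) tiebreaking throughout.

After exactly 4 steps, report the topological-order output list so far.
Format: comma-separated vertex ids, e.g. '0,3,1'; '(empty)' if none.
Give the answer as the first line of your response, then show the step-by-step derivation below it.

0,3,4,1

step 1: output 0; order=[0]; indeg=(0,1,2,0,0)
step 2: output 3; order=[0,3]; indeg=(0,1,1,0,0)
step 3: output 4; order=[0,3,4]; indeg=(0,0,0,0,0)
step 4: output 1; order=[0,3,4,1]; indeg=(0,0,0,0,0)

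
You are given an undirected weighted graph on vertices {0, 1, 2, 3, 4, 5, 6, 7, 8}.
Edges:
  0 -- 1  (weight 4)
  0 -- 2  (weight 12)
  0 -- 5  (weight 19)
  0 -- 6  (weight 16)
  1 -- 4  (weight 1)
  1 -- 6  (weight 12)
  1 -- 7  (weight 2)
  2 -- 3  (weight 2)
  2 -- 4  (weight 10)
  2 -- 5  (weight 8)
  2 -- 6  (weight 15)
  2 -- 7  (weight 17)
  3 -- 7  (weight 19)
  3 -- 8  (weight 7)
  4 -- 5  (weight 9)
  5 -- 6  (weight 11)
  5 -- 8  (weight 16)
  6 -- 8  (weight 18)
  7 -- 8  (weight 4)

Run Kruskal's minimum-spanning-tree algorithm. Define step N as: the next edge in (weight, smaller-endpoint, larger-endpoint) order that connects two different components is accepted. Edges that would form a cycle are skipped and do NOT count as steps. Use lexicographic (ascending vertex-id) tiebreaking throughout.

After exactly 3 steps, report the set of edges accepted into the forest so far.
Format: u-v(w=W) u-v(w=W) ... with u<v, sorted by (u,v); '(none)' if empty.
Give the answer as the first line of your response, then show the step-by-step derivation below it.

1-4(w=1) 1-7(w=2) 2-3(w=2)

step 1: add edge 1-4 (w=1); MST = {1-4(w=1)}
step 2: add edge 1-7 (w=2); MST = {1-4(w=1) 1-7(w=2)}
step 3: add edge 2-3 (w=2); MST = {1-4(w=1) 1-7(w=2) 2-3(w=2)}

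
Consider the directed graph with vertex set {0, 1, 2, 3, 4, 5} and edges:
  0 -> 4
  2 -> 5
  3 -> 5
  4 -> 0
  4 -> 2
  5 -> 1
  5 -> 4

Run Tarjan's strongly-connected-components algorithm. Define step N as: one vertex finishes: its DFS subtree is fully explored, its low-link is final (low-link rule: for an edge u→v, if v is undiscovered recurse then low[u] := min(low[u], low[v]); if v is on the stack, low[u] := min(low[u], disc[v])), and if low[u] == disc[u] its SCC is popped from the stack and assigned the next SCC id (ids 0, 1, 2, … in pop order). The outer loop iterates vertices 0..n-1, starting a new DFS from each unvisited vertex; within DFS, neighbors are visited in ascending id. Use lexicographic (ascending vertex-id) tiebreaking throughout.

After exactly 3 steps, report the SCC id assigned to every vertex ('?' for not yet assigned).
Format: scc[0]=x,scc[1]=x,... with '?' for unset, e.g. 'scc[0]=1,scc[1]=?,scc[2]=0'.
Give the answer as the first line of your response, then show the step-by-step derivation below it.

scc[0]=?,scc[1]=0,scc[2]=?,scc[3]=?,scc[4]=?,scc[5]=?

step 1: low=(low[0]=0,low[1]=4,low[2]=2,low[3]=?,low[4]=0,low[5]=3); scc=(scc[0]=?,scc[1]=0,scc[2]=?,scc[3]=?,scc[4]=?,scc[5]=?)
step 2: low=(low[0]=0,low[1]=4,low[2]=2,low[3]=?,low[4]=0,low[5]=1); scc=(scc[0]=?,scc[1]=0,scc[2]=?,scc[3]=?,scc[4]=?,scc[5]=?)
step 3: low=(low[0]=0,low[1]=4,low[2]=1,low[3]=?,low[4]=0,low[5]=1); scc=(scc[0]=?,scc[1]=0,scc[2]=?,scc[3]=?,scc[4]=?,scc[5]=?)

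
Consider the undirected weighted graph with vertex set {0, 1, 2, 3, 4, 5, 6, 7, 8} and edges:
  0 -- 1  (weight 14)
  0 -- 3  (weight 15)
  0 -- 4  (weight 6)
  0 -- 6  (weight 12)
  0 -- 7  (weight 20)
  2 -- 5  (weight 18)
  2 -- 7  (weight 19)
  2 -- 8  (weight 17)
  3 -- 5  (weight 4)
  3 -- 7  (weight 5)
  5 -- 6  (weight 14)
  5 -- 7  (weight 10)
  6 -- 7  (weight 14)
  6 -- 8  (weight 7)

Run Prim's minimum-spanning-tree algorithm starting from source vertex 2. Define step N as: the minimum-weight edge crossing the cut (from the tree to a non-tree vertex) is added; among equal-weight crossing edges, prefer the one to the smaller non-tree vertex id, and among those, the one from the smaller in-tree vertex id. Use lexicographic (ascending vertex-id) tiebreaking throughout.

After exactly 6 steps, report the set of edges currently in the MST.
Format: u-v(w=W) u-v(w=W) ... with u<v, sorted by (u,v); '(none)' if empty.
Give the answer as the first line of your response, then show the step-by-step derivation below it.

0-1(w=14) 0-4(w=6) 0-6(w=12) 2-8(w=17) 5-6(w=14) 6-8(w=7)

step 1: add edge 2-8 (w=17); MST = {2-8(w=17)}
step 2: add edge 6-8 (w=7); MST = {2-8(w=17) 6-8(w=7)}
step 3: add edge 0-6 (w=12); MST = {0-6(w=12) 2-8(w=17) 6-8(w=7)}
step 4: add edge 0-4 (w=6); MST = {0-4(w=6) 0-6(w=12) 2-8(w=17) 6-8(w=7)}
step 5: add edge 0-1 (w=14); MST = {0-1(w=14) 0-4(w=6) 0-6(w=12) 2-8(w=17) 6-8(w=7)}
step 6: add edge 5-6 (w=14); MST = {0-1(w=14) 0-4(w=6) 0-6(w=12) 2-8(w=17) 5-6(w=14) 6-8(w=7)}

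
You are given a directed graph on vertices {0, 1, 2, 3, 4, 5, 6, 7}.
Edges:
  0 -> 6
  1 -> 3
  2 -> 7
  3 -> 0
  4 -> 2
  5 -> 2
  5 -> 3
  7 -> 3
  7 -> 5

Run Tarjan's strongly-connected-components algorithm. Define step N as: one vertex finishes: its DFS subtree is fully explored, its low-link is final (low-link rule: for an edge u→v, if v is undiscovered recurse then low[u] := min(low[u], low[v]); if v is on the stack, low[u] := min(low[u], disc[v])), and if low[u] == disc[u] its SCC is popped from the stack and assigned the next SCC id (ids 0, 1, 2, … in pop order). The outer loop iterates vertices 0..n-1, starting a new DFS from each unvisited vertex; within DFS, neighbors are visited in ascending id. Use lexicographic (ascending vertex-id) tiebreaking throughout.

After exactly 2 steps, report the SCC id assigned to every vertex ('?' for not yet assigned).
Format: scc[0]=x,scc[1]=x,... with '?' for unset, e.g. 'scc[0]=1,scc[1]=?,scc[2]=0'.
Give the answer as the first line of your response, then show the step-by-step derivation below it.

scc[0]=1,scc[1]=?,scc[2]=?,scc[3]=?,scc[4]=?,scc[5]=?,scc[6]=0,scc[7]=?

step 1: low=(low[0]=0,low[1]=?,low[2]=?,low[3]=?,low[4]=?,low[5]=?,low[6]=1,low[7]=?); scc=(scc[0]=?,scc[1]=?,scc[2]=?,scc[3]=?,scc[4]=?,scc[5]=?,scc[6]=0,scc[7]=?)
step 2: low=(low[0]=0,low[1]=?,low[2]=?,low[3]=?,low[4]=?,low[5]=?,low[6]=1,low[7]=?); scc=(scc[0]=1,scc[1]=?,scc[2]=?,scc[3]=?,scc[4]=?,scc[5]=?,scc[6]=0,scc[7]=?)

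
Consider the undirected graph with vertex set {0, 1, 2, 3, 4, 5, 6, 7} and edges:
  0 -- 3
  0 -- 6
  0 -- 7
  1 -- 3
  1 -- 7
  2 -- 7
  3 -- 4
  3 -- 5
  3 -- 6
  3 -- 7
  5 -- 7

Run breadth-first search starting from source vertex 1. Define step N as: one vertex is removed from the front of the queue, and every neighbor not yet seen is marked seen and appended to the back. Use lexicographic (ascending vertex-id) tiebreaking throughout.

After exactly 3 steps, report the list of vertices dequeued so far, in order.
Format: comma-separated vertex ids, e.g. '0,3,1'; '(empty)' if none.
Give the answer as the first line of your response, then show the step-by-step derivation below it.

1,3,7

step 1: dequeue 1; queue=[3,7]; order=1
step 2: dequeue 3; queue=[7,0,4,5,6]; order=1,3
step 3: dequeue 7; queue=[0,4,5,6,2]; order=1,3,7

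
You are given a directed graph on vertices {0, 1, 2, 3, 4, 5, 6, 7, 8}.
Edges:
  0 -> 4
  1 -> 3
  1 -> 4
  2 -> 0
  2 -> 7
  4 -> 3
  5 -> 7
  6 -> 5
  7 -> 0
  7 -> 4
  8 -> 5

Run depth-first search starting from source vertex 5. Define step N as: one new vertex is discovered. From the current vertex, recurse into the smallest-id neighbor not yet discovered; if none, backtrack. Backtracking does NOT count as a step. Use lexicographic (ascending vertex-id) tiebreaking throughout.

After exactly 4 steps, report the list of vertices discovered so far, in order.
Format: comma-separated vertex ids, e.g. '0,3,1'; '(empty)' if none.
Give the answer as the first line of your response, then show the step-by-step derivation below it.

5,7,0,4

step 1: discover 5; path=5; order=5
step 2: discover 7; path=5>7; order=5,7
step 3: discover 0; path=5>7>0; order=5,7,0
step 4: discover 4; path=5>7>0>4; order=5,7,0,4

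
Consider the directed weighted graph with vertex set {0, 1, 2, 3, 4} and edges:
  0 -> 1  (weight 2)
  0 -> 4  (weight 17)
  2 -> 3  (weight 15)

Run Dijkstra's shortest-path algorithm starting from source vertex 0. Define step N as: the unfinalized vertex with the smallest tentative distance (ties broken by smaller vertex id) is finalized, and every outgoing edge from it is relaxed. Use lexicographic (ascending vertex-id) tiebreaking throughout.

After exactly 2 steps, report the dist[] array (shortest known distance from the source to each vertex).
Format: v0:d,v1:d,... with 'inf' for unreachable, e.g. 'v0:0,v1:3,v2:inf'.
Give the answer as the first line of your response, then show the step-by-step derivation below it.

v0:0,v1:2,v2:inf,v3:inf,v4:17

step 1: dist = v0:0,v1:2,v2:inf,v3:inf,v4:17
step 2: dist = v0:0,v1:2,v2:inf,v3:inf,v4:17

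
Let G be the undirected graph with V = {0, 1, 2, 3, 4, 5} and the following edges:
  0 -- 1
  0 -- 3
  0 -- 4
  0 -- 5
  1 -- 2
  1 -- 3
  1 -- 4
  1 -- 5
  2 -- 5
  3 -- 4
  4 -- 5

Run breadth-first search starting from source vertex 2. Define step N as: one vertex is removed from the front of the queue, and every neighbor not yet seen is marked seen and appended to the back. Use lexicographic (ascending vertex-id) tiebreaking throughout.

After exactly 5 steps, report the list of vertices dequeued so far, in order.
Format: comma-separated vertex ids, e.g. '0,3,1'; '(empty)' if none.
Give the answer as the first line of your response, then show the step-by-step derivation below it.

2,1,5,0,3

step 1: dequeue 2; queue=[1,5]; order=2
step 2: dequeue 1; queue=[5,0,3,4]; order=2,1
step 3: dequeue 5; queue=[0,3,4]; order=2,1,5
step 4: dequeue 0; queue=[3,4]; order=2,1,5,0
step 5: dequeue 3; queue=[4]; order=2,1,5,0,3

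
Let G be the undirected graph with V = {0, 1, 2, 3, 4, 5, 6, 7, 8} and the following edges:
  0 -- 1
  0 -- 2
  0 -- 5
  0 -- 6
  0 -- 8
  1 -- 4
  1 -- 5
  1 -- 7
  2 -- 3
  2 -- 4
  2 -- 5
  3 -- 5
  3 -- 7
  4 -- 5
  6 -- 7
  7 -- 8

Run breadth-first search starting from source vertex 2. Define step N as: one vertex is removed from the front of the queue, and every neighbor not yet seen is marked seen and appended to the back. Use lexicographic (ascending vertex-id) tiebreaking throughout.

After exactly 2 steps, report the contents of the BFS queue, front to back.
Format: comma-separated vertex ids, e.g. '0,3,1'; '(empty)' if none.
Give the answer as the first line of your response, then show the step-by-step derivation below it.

3,4,5,1,6,8

step 1: dequeue 2; queue=[0,3,4,5]; order=2
step 2: dequeue 0; queue=[3,4,5,1,6,8]; order=2,0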